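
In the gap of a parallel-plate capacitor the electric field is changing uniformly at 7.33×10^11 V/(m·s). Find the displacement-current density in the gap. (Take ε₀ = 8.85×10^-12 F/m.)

J_d = ε₀ ∂E/∂t, so J_d = 6.49 A/m².

6.49 A/m²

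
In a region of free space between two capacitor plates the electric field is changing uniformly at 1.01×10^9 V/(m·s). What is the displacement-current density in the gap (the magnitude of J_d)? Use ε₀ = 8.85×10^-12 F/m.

8.94×10^-3 A/m²

J_d = ε₀ ∂E/∂t, so J_d = 8.94×10^-3 A/m².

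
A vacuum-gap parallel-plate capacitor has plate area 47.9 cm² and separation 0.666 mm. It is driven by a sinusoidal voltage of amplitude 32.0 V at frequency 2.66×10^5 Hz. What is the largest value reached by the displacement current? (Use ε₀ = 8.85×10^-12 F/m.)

3.40×10^-3 A

C = ε₀A/d = (8.85×10^-12)(4.79×10^-3)/(6.66×10^-4) = 6.365×10^-11 F; ω = 2πf = 1.671×10^6 rad/s.
I_d = C dV/dt, so |I_d|_max = C V₀ ω = (6.365×10^-11)(32.0)(1.671×10^6) = 3.40×10^-3 A.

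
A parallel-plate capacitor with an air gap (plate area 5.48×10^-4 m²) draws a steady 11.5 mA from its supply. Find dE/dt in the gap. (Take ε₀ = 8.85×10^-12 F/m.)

By continuity, I_d in the gap equals the 11.5 mA flowing in the wire.
Inverting I_d = ε₀ A dE/dt gives dE/dt = 0.0115 / (8.85×10^-12 · 5.48×10^-4) = 2.37×10^12 V/(m·s).

2.37×10^12 V/(m·s)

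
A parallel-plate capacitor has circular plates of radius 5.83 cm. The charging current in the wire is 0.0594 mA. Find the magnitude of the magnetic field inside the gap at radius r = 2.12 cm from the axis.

Between the plates the displacement current equals the wire current: I_d = 0.0594 mA = 5.94×10^-5 A.
For r < R the Ampère–Maxwell law gives B(2πr) = μ₀ I_d (r²/R²), so B = μ₀ I_d r/(2πR²) = (4π×10^-7)(5.94×10^-5)(0.0212)/(2π·0.0583²) = 7.41×10^-11 T.

7.41×10^-11 T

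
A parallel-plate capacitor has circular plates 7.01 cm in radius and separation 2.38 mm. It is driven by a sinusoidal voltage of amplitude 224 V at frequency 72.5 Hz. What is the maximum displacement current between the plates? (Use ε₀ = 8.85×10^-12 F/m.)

(dE/dt)_max = V₀ω/d = 4.287×10^7 V/(m·s); ω = 2πf = 455.5 rad/s.
I_d,max = ε₀ A (dE/dt)_max = (8.85×10^-12)(0.01544)(4.287×10^7) = 5.86×10^-6 A.

5.86×10^-6 A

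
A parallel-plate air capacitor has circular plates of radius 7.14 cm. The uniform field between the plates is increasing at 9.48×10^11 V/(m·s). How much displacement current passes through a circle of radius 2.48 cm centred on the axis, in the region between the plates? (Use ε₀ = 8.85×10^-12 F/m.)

I_d = ε₀ dΦ_E/dt = ε₀ πR² (dE/dt) = (8.85×10^-12)(0.01602)(9.48×10^11) = 0.1344 A through the full plate area.
Through an area πr² the displacement current is I_d·(πr²/πR²) = I_d (r/R)² = 0.0162 A.

0.0162 A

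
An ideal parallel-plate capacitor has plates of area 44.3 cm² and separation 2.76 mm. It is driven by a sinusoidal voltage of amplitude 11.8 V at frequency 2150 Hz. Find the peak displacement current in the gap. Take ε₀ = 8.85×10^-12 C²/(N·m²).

C = ε₀A/d = (8.85×10^-12)(4.43×10^-3)/(2.76×10^-3) = 1.420×10^-11 F; ω = 2πf = 1.351×10^4 rad/s.
I_d = C dV/dt, so |I_d|_max = C V₀ ω = (1.420×10^-11)(11.8)(1.351×10^4) = 2.26×10^-6 A.

2.26×10^-6 A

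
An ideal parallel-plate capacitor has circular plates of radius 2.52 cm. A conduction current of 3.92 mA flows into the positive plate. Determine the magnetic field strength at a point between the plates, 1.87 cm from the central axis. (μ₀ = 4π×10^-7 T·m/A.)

2.31×10^-8 T

By continuity the displacement current in the gap matches the conduction current: I_d = 3.92×10^-3 A.
∮B·dl = μ₀ I_d,enc with I_d,enc = I_d r²/R² = 2.159×10^-3 A; so B = μ₀ I_d,enc/(2πr) = 2.31×10^-8 T.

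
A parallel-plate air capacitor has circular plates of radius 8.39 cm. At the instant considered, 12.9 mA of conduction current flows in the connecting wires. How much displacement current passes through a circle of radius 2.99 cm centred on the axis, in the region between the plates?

1.64×10^-3 A

By continuity the displacement current in the gap matches the conduction current: I_d = 0.0129 A.
The field is uniform, so I_d,enc = I_d (r/R)² = (0.0129)(2.99/8.39)² = 1.64×10^-3 A.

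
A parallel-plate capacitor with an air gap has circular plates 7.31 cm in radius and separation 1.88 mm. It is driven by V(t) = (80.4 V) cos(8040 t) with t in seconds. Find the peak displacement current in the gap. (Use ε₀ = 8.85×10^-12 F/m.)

C = ε₀A/d = (8.85×10^-12)(0.01679)/(1.88×10^-3) = 7.904×10^-11 F; ω = 8040 rad/s.
I_d = C dV/dt, so |I_d|_max = C V₀ ω = (7.904×10^-11)(80.4)(8040) = 5.11×10^-5 A.

5.11×10^-5 A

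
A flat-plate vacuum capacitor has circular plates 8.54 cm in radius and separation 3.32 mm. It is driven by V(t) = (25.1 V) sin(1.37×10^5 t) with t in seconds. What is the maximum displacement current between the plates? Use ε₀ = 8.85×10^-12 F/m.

2.10×10^-4 A

(dE/dt)_max = V₀ω/d = 1.036×10^9 V/(m·s); ω = 1.37×10^5 rad/s.
I_d,max = ε₀ A (dE/dt)_max = (8.85×10^-12)(0.02291)(1.036×10^9) = 2.10×10^-4 A.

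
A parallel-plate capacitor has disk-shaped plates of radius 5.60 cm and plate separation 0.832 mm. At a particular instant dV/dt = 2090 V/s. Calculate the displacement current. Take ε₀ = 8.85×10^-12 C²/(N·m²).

2.19×10^-7 A

The field between the plates is E = V/d, so dE/dt = (2090)/(8.32×10^-4 m) = 2.512×10^6 V/(m·s).
I_d = ε₀ A (dE/dt) = (8.85×10^-12)(9.852×10^-3)(2.512×10^6) = 2.19×10^-7 A.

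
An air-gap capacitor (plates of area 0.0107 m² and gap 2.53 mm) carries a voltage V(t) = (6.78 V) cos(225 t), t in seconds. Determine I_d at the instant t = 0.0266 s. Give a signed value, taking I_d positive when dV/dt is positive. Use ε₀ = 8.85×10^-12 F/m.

C = ε₀A/d = (8.85×10^-12)(0.0107)/(2.53×10^-3) = 3.743×10^-11 F. dV/dt = V₀ω·−sin(ωt); at ωt = 5.985 rad this factor is 0.2938.
I_d = C dV/dt = (3.743×10^-11)(6.78)(225)(0.2938) = 1.68×10^-8 A.

1.68×10^-8 A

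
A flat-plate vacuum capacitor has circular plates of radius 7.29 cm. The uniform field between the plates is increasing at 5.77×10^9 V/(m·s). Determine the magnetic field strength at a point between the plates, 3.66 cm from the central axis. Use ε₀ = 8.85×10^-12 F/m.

1.17×10^-9 T

I_d = ε₀ dΦ_E/dt = ε₀ πR² (dE/dt) = (8.85×10^-12)(0.01670)(5.77×10^9) = 8.528×10^-4 A through the full plate area.
For r < R the Ampère–Maxwell law gives B(2πr) = μ₀ I_d (r²/R²), so B = μ₀ I_d r/(2πR²) = (4π×10^-7)(8.528×10^-4)(0.0366)/(2π·0.0729²) = 1.17×10^-9 T.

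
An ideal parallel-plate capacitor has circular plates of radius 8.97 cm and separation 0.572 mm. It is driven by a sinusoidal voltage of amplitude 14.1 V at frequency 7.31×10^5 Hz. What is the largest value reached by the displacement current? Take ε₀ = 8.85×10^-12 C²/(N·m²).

C = ε₀A/d = (8.85×10^-12)(0.02528)/(5.72×10^-4) = 3.911×10^-10 F; ω = 2πf = 4.593×10^6 rad/s.
I_d = C dV/dt, so |I_d|_max = C V₀ ω = (3.911×10^-10)(14.1)(4.593×10^6) = 0.0253 A.

0.0253 A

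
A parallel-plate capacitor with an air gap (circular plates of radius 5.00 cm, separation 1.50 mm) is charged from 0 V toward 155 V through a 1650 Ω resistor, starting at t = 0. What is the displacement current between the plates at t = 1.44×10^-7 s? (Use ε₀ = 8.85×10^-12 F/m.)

0.0143 A

With C = ε₀A/d = (8.85×10^-12)(7.854×10^-3)/(1.50×10^-3) = 4.634×10^-11 F, the time constant is τ = RC = 7.646×10^-8 s, so t/τ = 1.883 and e^(−t/τ) = 0.1521.
I_d = I_cond = (V₀/R) e^(−t/τ) = (0.09394)(0.1521) = 0.0143 A.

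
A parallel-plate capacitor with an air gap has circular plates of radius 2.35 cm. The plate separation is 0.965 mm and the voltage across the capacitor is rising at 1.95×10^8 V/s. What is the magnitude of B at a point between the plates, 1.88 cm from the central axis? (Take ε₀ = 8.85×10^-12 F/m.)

With E = V/d, dE/dt = 2.021×10^11 V/(m·s) and πR² = 1.735×10^-3 m², giving I_d = ε₀ πR² dE/dt = 3.103×10^-3 A.
∮B·dl = μ₀ I_d,enc with I_d,enc = I_d r²/R² = 1.986×10^-3 A; so B = μ₀ I_d,enc/(2πr) = 2.11×10^-8 T.

2.11×10^-8 T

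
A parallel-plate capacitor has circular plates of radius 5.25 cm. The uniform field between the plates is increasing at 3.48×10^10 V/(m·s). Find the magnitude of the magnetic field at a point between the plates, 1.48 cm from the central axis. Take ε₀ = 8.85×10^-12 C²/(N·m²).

I_d = ε₀ dΦ_E/dt = ε₀ πR² (dE/dt) = (8.85×10^-12)(8.659×10^-3)(3.48×10^10) = 2.667×10^-3 A through the full plate area.
An Ampèrian loop of radius r encloses a fraction (r/R)² of I_d. Then B·2πr = μ₀ I_d (r/R)², giving B = μ₀ I_d r/(2πR²) = 2.86×10^-9 T.

2.86×10^-9 T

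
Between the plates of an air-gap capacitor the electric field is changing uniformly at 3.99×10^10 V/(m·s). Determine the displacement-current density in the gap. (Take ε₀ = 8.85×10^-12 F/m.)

0.353 A/m²

J_d = ε₀ dE/dt = (8.85×10^-12)(3.99×10^10) = 0.353 A/m².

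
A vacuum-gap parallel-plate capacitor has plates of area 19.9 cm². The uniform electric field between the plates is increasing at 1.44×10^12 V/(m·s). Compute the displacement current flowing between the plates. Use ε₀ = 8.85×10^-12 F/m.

The displacement current is ε₀ times dΦ_E/dt = ε₀ A dE/dt = (8.85×10^-12)(1.99×10^-3)(1.44×10^12) = 0.0254 A.

0.0254 A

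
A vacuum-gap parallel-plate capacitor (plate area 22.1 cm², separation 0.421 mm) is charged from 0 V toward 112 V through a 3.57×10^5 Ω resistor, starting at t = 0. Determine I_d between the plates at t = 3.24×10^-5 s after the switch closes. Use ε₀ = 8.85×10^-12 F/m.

4.45×10^-5 A

C = ε₀A/d = (8.85×10^-12)(2.21×10^-3)/(4.21×10^-4) = 4.646×10^-11 F, so τ = RC = 1.659×10^-5 s.
The conduction current is I(t) = (V₀/R) e^(−t/τ), and the displacement current between the plates equals it.
t/τ = 1.953; I_d = (112/3.57×10^5) · e^(−1.953) = (3.137×10^-4)(0.1418) = 4.45×10^-5 A.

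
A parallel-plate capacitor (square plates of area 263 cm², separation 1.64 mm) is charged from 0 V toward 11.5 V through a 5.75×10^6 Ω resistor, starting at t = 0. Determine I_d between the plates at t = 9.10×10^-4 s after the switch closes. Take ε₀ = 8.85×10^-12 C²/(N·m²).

6.56×10^-7 A

C = ε₀A/d = (8.85×10^-12)(0.0263)/(1.64×10^-3) = 1.419×10^-10 F and τ = RC = 8.159×10^-4 s. I_d in the gap equals the RC charging current.
I_d(t) = (V₀/R) e^(−t/τ) = 2.000×10^-6 · e^(−1.115) = 6.56×10^-7 A.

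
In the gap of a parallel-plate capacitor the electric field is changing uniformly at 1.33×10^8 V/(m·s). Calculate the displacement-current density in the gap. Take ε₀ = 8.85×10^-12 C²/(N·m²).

1.18×10^-3 A/m²

J_d = ε₀ ∂E/∂t, so J_d = 1.18×10^-3 A/m².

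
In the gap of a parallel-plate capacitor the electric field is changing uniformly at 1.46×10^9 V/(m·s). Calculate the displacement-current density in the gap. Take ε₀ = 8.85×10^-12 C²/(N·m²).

0.0129 A/m²

J_d = ε₀ ∂E/∂t, so J_d = 0.0129 A/m².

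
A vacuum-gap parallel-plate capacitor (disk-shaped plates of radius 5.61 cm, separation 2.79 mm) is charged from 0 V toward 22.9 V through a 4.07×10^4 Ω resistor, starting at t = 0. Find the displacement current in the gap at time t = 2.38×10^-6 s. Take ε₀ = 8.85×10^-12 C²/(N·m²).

8.72×10^-5 A

With C = ε₀A/d = (8.85×10^-12)(9.887×10^-3)/(2.79×10^-3) = 3.136×10^-11 F, the time constant is τ = RC = 1.276×10^-6 s, so t/τ = 1.865 and e^(−t/τ) = 0.1549.
I_d = I_cond = (V₀/R) e^(−t/τ) = (5.627×10^-4)(0.1549) = 8.72×10^-5 A.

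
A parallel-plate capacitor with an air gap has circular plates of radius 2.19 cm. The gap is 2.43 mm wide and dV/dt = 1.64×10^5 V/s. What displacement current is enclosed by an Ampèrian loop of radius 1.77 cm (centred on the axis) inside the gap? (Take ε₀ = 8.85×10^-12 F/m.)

5.88×10^-7 A

I_d = C dV/dt with C = ε₀πR²/d = 5.488×10^-12 F, so I_d = (5.488×10^-12)(1.64×10^5) = 9.000×10^-7 A.
Through an area πr² the displacement current is I_d·(πr²/πR²) = I_d (r/R)² = 5.88×10^-7 A.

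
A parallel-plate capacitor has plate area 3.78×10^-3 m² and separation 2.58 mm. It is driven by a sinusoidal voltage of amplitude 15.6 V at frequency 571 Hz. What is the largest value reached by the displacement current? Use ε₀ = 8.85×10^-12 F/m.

7.26×10^-7 A

The displacement current equals the conduction current C dV/dt, which peaks at C V₀ ω.
With C = ε₀A/d = (8.85×10^-12)(3.78×10^-3)/(2.58×10^-3) = 1.297×10^-11 F and ω = 2πf = 3588 rad/s, I_d,max = (1.297×10^-11)(15.6)(3588) = 7.26×10^-7 A.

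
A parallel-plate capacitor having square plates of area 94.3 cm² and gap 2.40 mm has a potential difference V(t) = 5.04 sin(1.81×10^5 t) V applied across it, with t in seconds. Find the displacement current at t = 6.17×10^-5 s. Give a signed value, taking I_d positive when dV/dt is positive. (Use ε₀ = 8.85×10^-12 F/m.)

5.43×10^-6 A

dE/dt = (V₀ω/d)·cos(ωt) with ωt = 11.1677 rad: (5.04)(1.81×10^5)(0.1713)/(2.40×10^-3) = 6.511×10^7 V/(m·s).
I_d = ε₀ A dE/dt = (8.85×10^-12)(9.43×10^-3)(6.511×10^7) = 5.43×10^-6 A.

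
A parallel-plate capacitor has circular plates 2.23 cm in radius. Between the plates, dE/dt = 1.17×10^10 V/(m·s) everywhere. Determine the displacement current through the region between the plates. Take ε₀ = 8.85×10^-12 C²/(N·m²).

1.62×10^-4 A

With a uniform field, Φ_E = EA, so I_d = ε₀ A dE/dt = 1.62×10^-4 A.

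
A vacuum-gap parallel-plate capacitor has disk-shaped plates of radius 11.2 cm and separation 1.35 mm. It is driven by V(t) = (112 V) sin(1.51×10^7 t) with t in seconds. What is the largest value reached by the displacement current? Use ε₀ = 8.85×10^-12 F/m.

C = ε₀A/d = (8.85×10^-12)(0.03941)/(1.35×10^-3) = 2.584×10^-10 F; ω = 1.51×10^7 rad/s.
I_d = C dV/dt, so |I_d|_max = C V₀ ω = (2.584×10^-10)(112)(1.51×10^7) = 0.437 A.

0.437 A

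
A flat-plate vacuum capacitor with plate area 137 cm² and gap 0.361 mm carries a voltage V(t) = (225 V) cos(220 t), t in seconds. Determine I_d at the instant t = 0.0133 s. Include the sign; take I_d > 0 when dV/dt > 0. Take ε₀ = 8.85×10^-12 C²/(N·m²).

-3.56×10^-6 A

C = ε₀A/d = (8.85×10^-12)(0.0137)/(3.61×10^-4) = 3.359×10^-10 F. dV/dt = V₀ω·−sin(ωt); at ωt = 2.926 rad this factor is -0.2139.
I_d = C dV/dt = (3.359×10^-10)(225)(220)(-0.2139) = -3.56×10^-6 A.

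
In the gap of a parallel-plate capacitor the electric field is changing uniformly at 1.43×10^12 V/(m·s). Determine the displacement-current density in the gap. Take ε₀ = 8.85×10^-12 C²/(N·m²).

12.7 A/m²

The displacement-current density is ε₀ ∂E/∂t = (8.85×10^-12)(1.43×10^12) = 12.7 A/m².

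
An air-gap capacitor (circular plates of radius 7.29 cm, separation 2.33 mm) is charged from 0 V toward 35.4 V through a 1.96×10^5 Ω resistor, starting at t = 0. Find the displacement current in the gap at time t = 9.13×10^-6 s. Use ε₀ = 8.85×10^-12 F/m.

C = ε₀A/d = (8.85×10^-12)(0.01670)/(2.33×10^-3) = 6.343×10^-11 F, so τ = RC = 1.243×10^-5 s.
The conduction current is I(t) = (V₀/R) e^(−t/τ), and the displacement current between the plates equals it.
t/τ = 0.7345; I_d = (35.4/1.96×10^5) · e^(−0.7345) = (1.806×10^-4)(0.4797) = 8.66×10^-5 A.

8.66×10^-5 A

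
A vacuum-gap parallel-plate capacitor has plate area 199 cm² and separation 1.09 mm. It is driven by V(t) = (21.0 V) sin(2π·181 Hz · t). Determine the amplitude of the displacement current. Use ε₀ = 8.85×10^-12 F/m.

The displacement current equals the conduction current C dV/dt, which peaks at C V₀ ω.
With C = ε₀A/d = (8.85×10^-12)(0.0199)/(1.09×10^-3) = 1.616×10^-10 F and ω = 2πf = 1137 rad/s, I_d,max = (1.616×10^-10)(21.0)(1137) = 3.86×10^-6 A.

3.86×10^-6 A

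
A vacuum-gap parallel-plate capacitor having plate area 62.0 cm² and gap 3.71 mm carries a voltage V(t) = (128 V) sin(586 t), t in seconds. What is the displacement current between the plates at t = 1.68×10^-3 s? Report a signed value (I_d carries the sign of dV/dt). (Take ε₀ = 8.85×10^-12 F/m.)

6.14×10^-7 A

dE/dt = (V₀ω/d)·cos(ωt) with ωt = 0.98448 rad: (128)(586)(0.5533)/(3.71×10^-3) = 1.119×10^7 V/(m·s).
I_d = ε₀ A dE/dt = (8.85×10^-12)(6.20×10^-3)(1.119×10^7) = 6.14×10^-7 A.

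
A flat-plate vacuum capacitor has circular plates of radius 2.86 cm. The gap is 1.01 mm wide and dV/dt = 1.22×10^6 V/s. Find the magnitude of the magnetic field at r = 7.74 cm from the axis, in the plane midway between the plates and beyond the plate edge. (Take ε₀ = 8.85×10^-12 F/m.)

I_d = C dV/dt with C = ε₀πR²/d = 2.252×10^-11 F, so I_d = (2.252×10^-11)(1.22×10^6) = 2.747×10^-5 A.
For r ≥ R the full I_d is enclosed: B = μ₀ I_d/(2πr) = (4π×10^-7)(2.747×10^-5)/(2π·0.0774) = 7.10×10^-11 T.

7.10×10^-11 T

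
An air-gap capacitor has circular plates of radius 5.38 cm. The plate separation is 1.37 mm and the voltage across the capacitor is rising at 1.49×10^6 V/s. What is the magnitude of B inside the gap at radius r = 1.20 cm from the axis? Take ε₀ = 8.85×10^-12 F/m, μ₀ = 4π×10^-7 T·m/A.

7.26×10^-11 T

With E = V/d, dE/dt = 1.088×10^9 V/(m·s) and πR² = 9.093×10^-3 m², giving I_d = ε₀ πR² dE/dt = 8.755×10^-5 A.
For r < R the Ampère–Maxwell law gives B(2πr) = μ₀ I_d (r²/R²), so B = μ₀ I_d r/(2πR²) = (4π×10^-7)(8.755×10^-5)(0.0120)/(2π·0.0538²) = 7.26×10^-11 T.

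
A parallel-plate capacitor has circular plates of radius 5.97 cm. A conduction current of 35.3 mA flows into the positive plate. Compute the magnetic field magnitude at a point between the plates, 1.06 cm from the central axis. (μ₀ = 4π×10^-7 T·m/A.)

2.10×10^-8 T

No conduction current crosses the gap, so I_d there equals the 0.0353 A in the leads.
∮B·dl = μ₀ I_d,enc with I_d,enc = I_d r²/R² = 1.113×10^-3 A; so B = μ₀ I_d,enc/(2πr) = 2.10×10^-8 T.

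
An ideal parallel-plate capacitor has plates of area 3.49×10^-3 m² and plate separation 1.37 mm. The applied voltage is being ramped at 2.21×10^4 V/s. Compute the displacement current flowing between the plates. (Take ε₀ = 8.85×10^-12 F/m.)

4.98×10^-7 A

The field between the plates is E = V/d, so dE/dt = (2.21×10^4)/(1.37×10^-3 m) = 1.613×10^7 V/(m·s).
I_d = ε₀ A (dE/dt) = (8.85×10^-12)(3.49×10^-3)(1.613×10^7) = 4.98×10^-7 A.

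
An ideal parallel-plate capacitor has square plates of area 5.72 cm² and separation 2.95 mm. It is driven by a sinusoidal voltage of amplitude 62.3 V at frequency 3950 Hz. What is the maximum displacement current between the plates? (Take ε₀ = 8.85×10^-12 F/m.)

The displacement current equals the conduction current C dV/dt, which peaks at C V₀ ω.
With C = ε₀A/d = (8.85×10^-12)(5.72×10^-4)/(2.95×10^-3) = 1.716×10^-12 F and ω = 2πf = 2.482×10^4 rad/s, I_d,max = (1.716×10^-12)(62.3)(2.482×10^4) = 2.65×10^-6 A.

2.65×10^-6 A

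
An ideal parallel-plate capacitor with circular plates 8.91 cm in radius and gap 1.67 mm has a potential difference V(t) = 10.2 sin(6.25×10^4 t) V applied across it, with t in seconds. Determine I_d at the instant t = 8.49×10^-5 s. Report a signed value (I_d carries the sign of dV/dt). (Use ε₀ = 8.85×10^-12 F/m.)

dE/dt = (V₀ω/d)·cos(ωt) with ωt = 5.30625 rad: (10.2)(6.25×10^4)(0.5596)/(1.67×10^-3) = 2.136×10^8 V/(m·s).
I_d = ε₀ A dE/dt = (8.85×10^-12)(0.02494)(2.136×10^8) = 4.71×10^-5 A.

4.71×10^-5 A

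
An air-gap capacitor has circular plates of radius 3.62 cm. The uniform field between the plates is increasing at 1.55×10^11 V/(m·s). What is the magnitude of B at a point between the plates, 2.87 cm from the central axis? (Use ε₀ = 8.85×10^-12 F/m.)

2.47×10^-8 T

Through the whole plate area (πR² = 4.117×10^-3 m²), I_d = ε₀ πR² dE/dt = 5.647×10^-3 A.
∮B·dl = μ₀ I_d,enc with I_d,enc = I_d r²/R² = 3.549×10^-3 A; so B = μ₀ I_d,enc/(2πr) = 2.47×10^-8 T.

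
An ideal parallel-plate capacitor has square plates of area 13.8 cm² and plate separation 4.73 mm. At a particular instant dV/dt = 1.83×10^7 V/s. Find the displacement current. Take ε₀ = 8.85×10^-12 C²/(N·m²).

C = ε₀A/d = (8.85×10^-12)(1.38×10^-3)/(4.73×10^-3) = 2.582×10^-12 F.
I_d = C dV/dt = (2.582×10^-12)(1.83×10^7) = 4.73×10^-5 A.

4.73×10^-5 A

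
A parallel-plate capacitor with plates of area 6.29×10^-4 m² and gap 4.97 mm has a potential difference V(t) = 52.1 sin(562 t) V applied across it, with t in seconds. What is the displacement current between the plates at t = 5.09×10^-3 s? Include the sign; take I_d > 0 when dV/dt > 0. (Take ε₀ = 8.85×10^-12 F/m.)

-3.15×10^-8 A

dV/dt = (52.1)(562)·cos(2.86058) = -2.813×10^4 V/s.
I_d = C dV/dt with C = ε₀A/d = (8.85×10^-12)(6.29×10^-4)/(4.97×10^-3) = 1.120×10^-12 F, so I_d = (1.120×10^-12)(-2.813×10^4) = -3.15×10^-8 A.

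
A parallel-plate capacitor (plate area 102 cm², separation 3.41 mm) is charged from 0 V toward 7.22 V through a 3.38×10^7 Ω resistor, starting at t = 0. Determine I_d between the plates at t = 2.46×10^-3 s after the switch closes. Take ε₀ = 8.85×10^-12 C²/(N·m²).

With C = ε₀A/d = (8.85×10^-12)(0.0102)/(3.41×10^-3) = 2.647×10^-11 F, the time constant is τ = RC = 8.947×10^-4 s, so t/τ = 2.750 and e^(−t/τ) = 0.06393.
I_d = I_cond = (V₀/R) e^(−t/τ) = (2.136×10^-7)(0.06393) = 1.37×10^-8 A.

1.37×10^-8 A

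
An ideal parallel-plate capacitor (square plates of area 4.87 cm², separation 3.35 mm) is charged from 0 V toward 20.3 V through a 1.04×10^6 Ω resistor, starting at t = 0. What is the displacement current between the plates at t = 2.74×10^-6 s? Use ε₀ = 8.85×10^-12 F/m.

C = ε₀A/d = (8.85×10^-12)(4.87×10^-4)/(3.35×10^-3) = 1.287×10^-12 F, so τ = RC = 1.338×10^-6 s.
The conduction current is I(t) = (V₀/R) e^(−t/τ), and the displacement current between the plates equals it.
t/τ = 2.048; I_d = (20.3/1.04×10^6) · e^(−2.048) = (1.952×10^-5)(0.1290) = 2.52×10^-6 A.

2.52×10^-6 A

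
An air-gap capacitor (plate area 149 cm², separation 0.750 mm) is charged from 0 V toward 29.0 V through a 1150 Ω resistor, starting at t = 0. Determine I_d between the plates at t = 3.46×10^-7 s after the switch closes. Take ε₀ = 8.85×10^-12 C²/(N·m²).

With C = ε₀A/d = (8.85×10^-12)(0.0149)/(7.50×10^-4) = 1.758×10^-10 F, the time constant is τ = RC = 2.022×10^-7 s, so t/τ = 1.711 and e^(−t/τ) = 0.1807.
I_d = I_cond = (V₀/R) e^(−t/τ) = (0.02522)(0.1807) = 4.56×10^-3 A.

4.56×10^-3 A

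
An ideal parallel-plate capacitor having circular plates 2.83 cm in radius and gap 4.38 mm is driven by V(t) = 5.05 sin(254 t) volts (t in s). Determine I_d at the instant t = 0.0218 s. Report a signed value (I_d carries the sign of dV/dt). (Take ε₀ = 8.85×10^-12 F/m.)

4.79×10^-9 A

C = ε₀A/d = (8.85×10^-12)(2.516×10^-3)/(4.38×10^-3) = 5.084×10^-12 F. dV/dt = V₀ω·cos(ωt); at ωt = 5.5372 rad this factor is 0.7344.
I_d = C dV/dt = (5.084×10^-12)(5.05)(254)(0.7344) = 4.79×10^-9 A.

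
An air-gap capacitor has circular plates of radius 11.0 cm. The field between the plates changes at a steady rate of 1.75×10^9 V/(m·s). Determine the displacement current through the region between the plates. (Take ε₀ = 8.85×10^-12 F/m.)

I_d = ε₀ A (dE/dt) = (8.85×10^-12)(0.03801 m²)(1.75×10^9) = 5.89×10^-4 A.

5.89×10^-4 A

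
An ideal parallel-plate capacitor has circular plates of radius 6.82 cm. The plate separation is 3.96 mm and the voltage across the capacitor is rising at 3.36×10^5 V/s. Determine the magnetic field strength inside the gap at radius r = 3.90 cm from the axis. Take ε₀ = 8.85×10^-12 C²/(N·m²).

I_d = C dV/dt with C = ε₀πR²/d = 3.265×10^-11 F, so I_d = (3.265×10^-11)(3.36×10^5) = 1.097×10^-5 A.
∮B·dl = μ₀ I_d,enc with I_d,enc = I_d r²/R² = 3.587×10^-6 A; so B = μ₀ I_d,enc/(2πr) = 1.84×10^-11 T.

1.84×10^-11 T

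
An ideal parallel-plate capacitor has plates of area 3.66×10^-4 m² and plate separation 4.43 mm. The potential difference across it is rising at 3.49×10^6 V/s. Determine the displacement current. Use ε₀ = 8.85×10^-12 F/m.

2.55×10^-6 A

C = ε₀A/d = (8.85×10^-12)(3.66×10^-4)/(4.43×10^-3) = 7.312×10^-13 F.
I_d = C dV/dt = (7.312×10^-13)(3.49×10^6) = 2.55×10^-6 A.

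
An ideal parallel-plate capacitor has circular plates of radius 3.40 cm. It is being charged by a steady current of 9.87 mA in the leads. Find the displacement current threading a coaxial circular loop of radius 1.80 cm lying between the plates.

2.77×10^-3 A

Between the plates the displacement current equals the wire current: I_d = 9.87 mA = 9.87×10^-3 A.
The field is uniform, so I_d,enc = I_d (r/R)² = (9.87×10^-3)(1.80/3.40)² = 2.77×10^-3 A.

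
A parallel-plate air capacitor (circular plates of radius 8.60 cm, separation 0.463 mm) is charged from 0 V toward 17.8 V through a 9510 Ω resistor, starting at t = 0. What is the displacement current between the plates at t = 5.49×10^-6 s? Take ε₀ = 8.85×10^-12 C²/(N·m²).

With C = ε₀A/d = (8.85×10^-12)(0.02324)/(4.63×10^-4) = 4.442×10^-10 F, the time constant is τ = RC = 4.224×10^-6 s, so t/τ = 1.300 and e^(−t/τ) = 0.2725.
I_d = I_cond = (V₀/R) e^(−t/τ) = (1.872×10^-3)(0.2725) = 5.10×10^-4 A.

5.10×10^-4 A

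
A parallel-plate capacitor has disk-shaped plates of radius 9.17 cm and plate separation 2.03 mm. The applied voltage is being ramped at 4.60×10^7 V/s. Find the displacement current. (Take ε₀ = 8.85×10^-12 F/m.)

The displacement current equals the charging current C dV/dt. With C = ε₀A/d = (8.85×10^-12)(0.02642)/(2.03×10^-3) = 1.152×10^-10 F, I_d = (1.152×10^-10)(4.60×10^7) = 5.30×10^-3 A.

5.30×10^-3 A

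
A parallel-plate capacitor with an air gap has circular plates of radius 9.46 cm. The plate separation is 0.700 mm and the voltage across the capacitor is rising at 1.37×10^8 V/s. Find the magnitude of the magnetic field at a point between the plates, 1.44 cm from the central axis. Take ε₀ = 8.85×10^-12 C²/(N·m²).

1.57×10^-8 T

I_d = C dV/dt with C = ε₀πR²/d = 3.554×10^-10 F, so I_d = (3.554×10^-10)(1.37×10^8) = 0.04869 A.
An Ampèrian loop of radius r encloses a fraction (r/R)² of I_d. Then B·2πr = μ₀ I_d (r/R)², giving B = μ₀ I_d r/(2πR²) = 1.57×10^-8 T.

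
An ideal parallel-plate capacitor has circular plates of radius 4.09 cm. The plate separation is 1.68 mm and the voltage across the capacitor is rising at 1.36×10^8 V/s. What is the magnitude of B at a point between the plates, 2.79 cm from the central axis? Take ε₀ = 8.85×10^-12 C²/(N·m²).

With E = V/d, dE/dt = 8.095×10^10 V/(m·s) and πR² = 5.255×10^-3 m², giving I_d = ε₀ πR² dE/dt = 3.765×10^-3 A.
For r < R the Ampère–Maxwell law gives B(2πr) = μ₀ I_d (r²/R²), so B = μ₀ I_d r/(2πR²) = (4π×10^-7)(3.765×10^-3)(0.0279)/(2π·0.0409²) = 1.26×10^-8 T.

1.26×10^-8 T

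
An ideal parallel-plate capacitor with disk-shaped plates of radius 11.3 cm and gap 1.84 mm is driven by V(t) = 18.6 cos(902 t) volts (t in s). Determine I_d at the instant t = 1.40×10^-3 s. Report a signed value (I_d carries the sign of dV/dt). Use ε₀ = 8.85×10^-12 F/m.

-3.08×10^-6 A

dE/dt = (V₀ω/d)·−sin(ωt) with ωt = 1.2628 rad: (18.6)(902)(-0.9529)/(1.84×10^-3) = -8.689×10^6 V/(m·s).
I_d = ε₀ A dE/dt = (8.85×10^-12)(0.04011)(-8.689×10^6) = -3.08×10^-6 A.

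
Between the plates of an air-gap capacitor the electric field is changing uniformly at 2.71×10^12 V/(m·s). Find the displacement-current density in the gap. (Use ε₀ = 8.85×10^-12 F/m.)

J_d = ε₀ ∂E/∂t, so J_d = 24.0 A/m².

24.0 A/m²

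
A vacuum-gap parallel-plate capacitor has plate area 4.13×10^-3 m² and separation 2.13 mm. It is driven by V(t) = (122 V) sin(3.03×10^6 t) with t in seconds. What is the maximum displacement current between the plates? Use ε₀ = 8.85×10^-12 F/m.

6.34×10^-3 A

C = ε₀A/d = (8.85×10^-12)(4.13×10^-3)/(2.13×10^-3) = 1.716×10^-11 F; ω = 3.03×10^6 rad/s.
I_d = C dV/dt, so |I_d|_max = C V₀ ω = (1.716×10^-11)(122)(3.03×10^6) = 6.34×10^-3 A.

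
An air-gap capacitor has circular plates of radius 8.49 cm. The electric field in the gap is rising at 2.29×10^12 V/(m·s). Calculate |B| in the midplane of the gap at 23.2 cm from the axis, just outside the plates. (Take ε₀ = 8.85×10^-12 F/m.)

I_d = ε₀ dΦ_E/dt = ε₀ πR² (dE/dt) = (8.85×10^-12)(0.02264)(2.29×10^12) = 0.4588 A through the full plate area.
With r > R the enclosed displacement current is the full I_d; B = μ₀ I_d / (2πr) = 3.96×10^-7 T.

3.96×10^-7 T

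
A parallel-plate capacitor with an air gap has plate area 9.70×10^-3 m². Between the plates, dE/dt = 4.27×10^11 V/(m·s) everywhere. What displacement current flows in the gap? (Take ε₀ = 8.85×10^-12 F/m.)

The displacement current is ε₀ times dΦ_E/dt = ε₀ A dE/dt = (8.85×10^-12)(9.70×10^-3)(4.27×10^11) = 0.0367 A.

0.0367 A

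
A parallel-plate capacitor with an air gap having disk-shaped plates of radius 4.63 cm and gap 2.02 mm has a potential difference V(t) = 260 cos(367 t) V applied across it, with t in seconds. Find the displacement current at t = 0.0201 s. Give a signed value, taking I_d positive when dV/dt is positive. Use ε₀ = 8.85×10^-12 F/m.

-2.50×10^-6 A

C = ε₀A/d = (8.85×10^-12)(6.735×10^-3)/(2.02×10^-3) = 2.951×10^-11 F. dV/dt = V₀ω·−sin(ωt); at ωt = 7.3767 rad this factor is -0.8882.
I_d = C dV/dt = (2.951×10^-11)(260)(367)(-0.8882) = -2.50×10^-6 A.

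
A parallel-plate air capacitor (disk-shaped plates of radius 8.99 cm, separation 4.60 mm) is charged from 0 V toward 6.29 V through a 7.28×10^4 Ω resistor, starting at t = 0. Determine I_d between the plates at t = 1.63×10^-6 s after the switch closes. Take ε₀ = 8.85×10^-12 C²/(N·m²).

5.46×10^-5 A

With C = ε₀A/d = (8.85×10^-12)(0.02539)/(4.60×10^-3) = 4.885×10^-11 F, the time constant is τ = RC = 3.556×10^-6 s, so t/τ = 0.4584 and e^(−t/τ) = 0.6323.
I_d = I_cond = (V₀/R) e^(−t/τ) = (8.640×10^-5)(0.6323) = 5.46×10^-5 A.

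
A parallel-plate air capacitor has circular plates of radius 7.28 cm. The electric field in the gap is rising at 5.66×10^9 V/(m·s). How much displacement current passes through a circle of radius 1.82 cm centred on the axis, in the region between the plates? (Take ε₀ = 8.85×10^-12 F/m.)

I_d = ε₀ dΦ_E/dt = ε₀ πR² (dE/dt) = (8.85×10^-12)(0.01665)(5.66×10^9) = 8.340×10^-4 A through the full plate area.
Since J_d is uniform, the enclosed fraction is (r/R)² = 0.06250, giving I_d,enc = 5.21×10^-5 A.

5.21×10^-5 A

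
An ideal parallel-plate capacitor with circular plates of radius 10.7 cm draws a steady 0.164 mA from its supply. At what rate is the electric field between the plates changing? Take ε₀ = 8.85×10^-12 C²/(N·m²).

5.15×10^8 V/(m·s)

By continuity, I_d in the gap equals the 0.164 mA flowing in the wire.
Inverting I_d = ε₀ A dE/dt gives dE/dt = 1.64×10^-4 / (8.85×10^-12 · 0.03597) = 5.15×10^8 V/(m·s).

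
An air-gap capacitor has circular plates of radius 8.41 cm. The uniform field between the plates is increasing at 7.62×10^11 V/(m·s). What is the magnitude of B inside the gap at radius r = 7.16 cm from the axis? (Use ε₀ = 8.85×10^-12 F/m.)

I_d = ε₀ dΦ_E/dt = ε₀ πR² (dE/dt) = (8.85×10^-12)(0.02222)(7.62×10^11) = 0.1498 A through the full plate area.
An Ampèrian loop of radius r encloses a fraction (r/R)² of I_d. Then B·2πr = μ₀ I_d (r/R)², giving B = μ₀ I_d r/(2πR²) = 3.03×10^-7 T.

3.03×10^-7 T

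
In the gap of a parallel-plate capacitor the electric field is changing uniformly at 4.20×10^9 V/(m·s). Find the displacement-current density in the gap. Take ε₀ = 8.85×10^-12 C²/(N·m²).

0.0372 A/m²

The displacement-current density is ε₀ ∂E/∂t = (8.85×10^-12)(4.20×10^9) = 0.0372 A/m².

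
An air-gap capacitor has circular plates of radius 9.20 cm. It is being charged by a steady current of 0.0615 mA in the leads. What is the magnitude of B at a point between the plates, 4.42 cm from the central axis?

Between the plates the displacement current equals the wire current: I_d = 0.0615 mA = 6.15×10^-5 A.
For r < R the Ampère–Maxwell law gives B(2πr) = μ₀ I_d (r²/R²), so B = μ₀ I_d r/(2πR²) = (4π×10^-7)(6.15×10^-5)(0.0442)/(2π·0.0920²) = 6.42×10^-11 T.

6.42×10^-11 T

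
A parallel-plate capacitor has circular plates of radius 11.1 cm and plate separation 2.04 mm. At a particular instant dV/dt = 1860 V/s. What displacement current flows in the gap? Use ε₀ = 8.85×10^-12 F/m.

3.12×10^-7 A

C = ε₀A/d = (8.85×10^-12)(0.03871)/(2.04×10^-3) = 1.679×10^-10 F.
I_d = C dV/dt = (1.679×10^-10)(1860) = 3.12×10^-7 A.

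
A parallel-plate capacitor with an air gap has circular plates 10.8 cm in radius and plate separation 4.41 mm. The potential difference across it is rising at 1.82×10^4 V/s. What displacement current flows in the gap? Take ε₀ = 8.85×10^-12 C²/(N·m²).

1.34×10^-6 A

E = V/d so dE/dt = (dV/dt)/d = 4.127×10^6 V/(m·s), and I_d = ε₀ A dE/dt = (8.85×10^-12)(0.03664)(4.127×10^6) = 1.34×10^-6 A.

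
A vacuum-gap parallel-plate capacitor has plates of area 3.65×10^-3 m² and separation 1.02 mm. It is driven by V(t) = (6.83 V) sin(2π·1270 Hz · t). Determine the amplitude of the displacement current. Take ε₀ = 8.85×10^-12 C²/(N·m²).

The displacement current equals the conduction current C dV/dt, which peaks at C V₀ ω.
With C = ε₀A/d = (8.85×10^-12)(3.65×10^-3)/(1.02×10^-3) = 3.167×10^-11 F and ω = 2πf = 7980 rad/s, I_d,max = (3.167×10^-11)(6.83)(7980) = 1.73×10^-6 A.

1.73×10^-6 A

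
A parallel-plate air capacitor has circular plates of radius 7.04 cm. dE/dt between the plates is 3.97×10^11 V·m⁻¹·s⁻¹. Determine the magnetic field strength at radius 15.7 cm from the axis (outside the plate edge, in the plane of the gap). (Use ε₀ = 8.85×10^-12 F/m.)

6.97×10^-8 T

Total displacement current: I_d = ε₀(πR²)(dE/dt) = (8.85×10^-12)(0.01557)(3.97×10^11) = 0.05470 A.
Outside the plates the loop encloses all of I_d, so B·2πr = μ₀ I_d and B = 6.97×10^-8 T.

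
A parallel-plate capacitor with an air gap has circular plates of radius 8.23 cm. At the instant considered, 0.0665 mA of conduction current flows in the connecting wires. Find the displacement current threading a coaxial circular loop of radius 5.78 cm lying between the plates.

3.28×10^-5 A

By continuity the displacement current in the gap matches the conduction current: I_d = 6.65×10^-5 A.
The field is uniform, so I_d,enc = I_d (r/R)² = (6.65×10^-5)(5.78/8.23)² = 3.28×10^-5 A.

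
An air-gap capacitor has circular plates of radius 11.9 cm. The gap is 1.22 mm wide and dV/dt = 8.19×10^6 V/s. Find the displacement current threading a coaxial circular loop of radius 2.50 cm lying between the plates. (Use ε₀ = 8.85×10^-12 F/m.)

1.17×10^-4 A

I_d = C dV/dt with C = ε₀πR²/d = 3.227×10^-10 F, so I_d = (3.227×10^-10)(8.19×10^6) = 2.643×10^-3 A.
Since J_d is uniform, the enclosed fraction is (r/R)² = 0.04414, giving I_d,enc = 1.17×10^-4 A.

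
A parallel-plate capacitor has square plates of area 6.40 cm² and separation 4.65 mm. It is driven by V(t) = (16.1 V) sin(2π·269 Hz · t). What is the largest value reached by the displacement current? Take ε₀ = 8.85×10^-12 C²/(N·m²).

The displacement current equals the conduction current C dV/dt, which peaks at C V₀ ω.
With C = ε₀A/d = (8.85×10^-12)(6.40×10^-4)/(4.65×10^-3) = 1.218×10^-12 F and ω = 2πf = 1690 rad/s, I_d,max = (1.218×10^-12)(16.1)(1690) = 3.31×10^-8 A.

3.31×10^-8 A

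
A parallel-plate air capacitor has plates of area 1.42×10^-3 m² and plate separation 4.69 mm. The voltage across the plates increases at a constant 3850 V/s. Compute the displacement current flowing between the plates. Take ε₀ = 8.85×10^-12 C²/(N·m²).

1.03×10^-8 A

The field between the plates is E = V/d, so dE/dt = (3850)/(4.69×10^-3 m) = 8.209×10^5 V/(m·s).
I_d = ε₀ A (dE/dt) = (8.85×10^-12)(1.42×10^-3)(8.209×10^5) = 1.03×10^-8 A.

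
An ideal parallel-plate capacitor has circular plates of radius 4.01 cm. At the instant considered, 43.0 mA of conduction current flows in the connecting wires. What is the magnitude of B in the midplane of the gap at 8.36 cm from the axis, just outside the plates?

1.03×10^-7 T

No conduction current crosses the gap, so I_d there equals the 0.0430 A in the leads.
For r ≥ R the full I_d is enclosed: B = μ₀ I_d/(2πr) = (4π×10^-7)(0.0430)/(2π·0.0836) = 1.03×10^-7 T.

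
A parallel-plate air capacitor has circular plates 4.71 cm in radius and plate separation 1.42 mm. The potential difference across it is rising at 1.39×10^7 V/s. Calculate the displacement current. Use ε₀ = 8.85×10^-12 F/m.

E = V/d so dE/dt = (dV/dt)/d = 9.789×10^9 V/(m·s), and I_d = ε₀ A dE/dt = (8.85×10^-12)(6.969×10^-3)(9.789×10^9) = 6.04×10^-4 A.

6.04×10^-4 A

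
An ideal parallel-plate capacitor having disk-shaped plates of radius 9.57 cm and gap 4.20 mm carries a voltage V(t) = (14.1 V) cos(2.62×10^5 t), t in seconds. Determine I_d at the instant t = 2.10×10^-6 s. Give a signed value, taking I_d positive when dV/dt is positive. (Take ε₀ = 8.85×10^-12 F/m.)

-1.17×10^-4 A

C = ε₀A/d = (8.85×10^-12)(0.02877)/(4.20×10^-3) = 6.062×10^-11 F. dV/dt = V₀ω·−sin(ωt); at ωt = 0.5502 rad this factor is -0.5229.
I_d = C dV/dt = (6.062×10^-11)(14.1)(2.62×10^5)(-0.5229) = -1.17×10^-4 A.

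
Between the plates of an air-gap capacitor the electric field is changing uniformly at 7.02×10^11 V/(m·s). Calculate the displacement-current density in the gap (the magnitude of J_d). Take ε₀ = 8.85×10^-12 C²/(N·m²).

The displacement-current density is ε₀ ∂E/∂t = (8.85×10^-12)(7.02×10^11) = 6.21 A/m².

6.21 A/m²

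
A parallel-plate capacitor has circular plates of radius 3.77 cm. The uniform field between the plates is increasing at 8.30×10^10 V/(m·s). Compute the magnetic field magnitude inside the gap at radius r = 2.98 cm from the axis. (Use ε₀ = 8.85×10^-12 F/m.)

Total displacement current: I_d = ε₀(πR²)(dE/dt) = (8.85×10^-12)(4.465×10^-3)(8.30×10^10) = 3.280×10^-3 A.
An Ampèrian loop of radius r encloses a fraction (r/R)² of I_d. Then B·2πr = μ₀ I_d (r/R)², giving B = μ₀ I_d r/(2πR²) = 1.38×10^-8 T.

1.38×10^-8 T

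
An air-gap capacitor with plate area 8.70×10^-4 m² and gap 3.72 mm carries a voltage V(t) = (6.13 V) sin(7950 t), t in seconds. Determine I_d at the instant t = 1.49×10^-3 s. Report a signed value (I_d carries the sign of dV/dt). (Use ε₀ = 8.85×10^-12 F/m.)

dE/dt = (V₀ω/d)·cos(ωt) with ωt = 11.8455 rad: (6.13)(7950)(0.7512)/(3.72×10^-3) = 9.841×10^6 V/(m·s).
I_d = ε₀ A dE/dt = (8.85×10^-12)(8.70×10^-4)(9.841×10^6) = 7.58×10^-8 A.

7.58×10^-8 A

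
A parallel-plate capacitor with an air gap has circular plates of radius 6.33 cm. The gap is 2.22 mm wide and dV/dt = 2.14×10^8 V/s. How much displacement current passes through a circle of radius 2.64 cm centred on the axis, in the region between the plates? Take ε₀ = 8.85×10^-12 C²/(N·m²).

1.87×10^-3 A

I_d = C dV/dt with C = ε₀πR²/d = 5.019×10^-11 F, so I_d = (5.019×10^-11)(2.14×10^8) = 0.01074 A.
Since J_d is uniform, the enclosed fraction is (r/R)² = 0.1739, giving I_d,enc = 1.87×10^-3 A.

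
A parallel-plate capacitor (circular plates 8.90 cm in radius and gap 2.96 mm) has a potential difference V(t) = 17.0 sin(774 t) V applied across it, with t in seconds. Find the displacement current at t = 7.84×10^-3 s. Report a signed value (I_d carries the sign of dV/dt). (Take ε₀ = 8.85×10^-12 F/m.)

9.56×10^-7 A

C = ε₀A/d = (8.85×10^-12)(0.02488)/(2.96×10^-3) = 7.439×10^-11 F. dV/dt = V₀ω·cos(ωt); at ωt = 6.06816 rad this factor is 0.9770.
I_d = C dV/dt = (7.439×10^-11)(17.0)(774)(0.9770) = 9.56×10^-7 A.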